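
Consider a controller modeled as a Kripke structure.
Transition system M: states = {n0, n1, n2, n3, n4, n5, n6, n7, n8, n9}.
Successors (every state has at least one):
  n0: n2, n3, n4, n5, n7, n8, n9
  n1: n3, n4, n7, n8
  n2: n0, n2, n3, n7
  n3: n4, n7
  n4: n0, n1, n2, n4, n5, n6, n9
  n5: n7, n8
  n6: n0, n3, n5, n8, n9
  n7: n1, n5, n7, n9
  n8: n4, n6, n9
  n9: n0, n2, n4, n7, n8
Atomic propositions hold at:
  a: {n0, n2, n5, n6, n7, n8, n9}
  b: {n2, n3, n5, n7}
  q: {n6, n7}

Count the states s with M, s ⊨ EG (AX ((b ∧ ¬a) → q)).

Sat(¬a) = {n1, n3, n4}
Sat(b ∧ ¬a) = {n3}
Sat((b ∧ ¬a) → q) = {n0, n1, n2, n4, n5, n6, n7, n8, n9}
Sat(AX ((b ∧ ¬a) → q)) = {s : every successor in {n0, n1, n2, n4, n5, n6, n7, n8, n9}} = {n3, n4, n5, n7, n8, n9}
EG (AX ((b ∧ ¬a) → q)): greatest fixpoint, start Z0 = {n3, n4, n5, n7, n8, n9}, keep only states in Sat with some successor in Z. Already a fixed point.
Sat(EG (AX ((b ∧ ¬a) → q))) = {n3, n4, n5, n7, n8, n9}
|Sat(EG (AX ((b ∧ ¬a) → q)))| = |{n3, n4, n5, n7, n8, n9}| = 6.

6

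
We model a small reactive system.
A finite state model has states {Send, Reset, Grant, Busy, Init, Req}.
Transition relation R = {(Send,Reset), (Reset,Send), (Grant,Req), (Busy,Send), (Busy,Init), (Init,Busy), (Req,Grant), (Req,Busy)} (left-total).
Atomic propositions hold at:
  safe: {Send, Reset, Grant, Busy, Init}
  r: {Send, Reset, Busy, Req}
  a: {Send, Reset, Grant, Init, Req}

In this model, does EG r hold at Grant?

No

EG r: greatest fixpoint, start Z0 = {Send, Reset, Busy, Req}, keep only states in Sat with some successor in Z. Already a fixed point.
Sat(EG r) = {Send, Reset, Busy, Req}
Grant ∉ Sat(EG r) = {Send, Reset, Busy, Req}, so the formula does not hold at Grant.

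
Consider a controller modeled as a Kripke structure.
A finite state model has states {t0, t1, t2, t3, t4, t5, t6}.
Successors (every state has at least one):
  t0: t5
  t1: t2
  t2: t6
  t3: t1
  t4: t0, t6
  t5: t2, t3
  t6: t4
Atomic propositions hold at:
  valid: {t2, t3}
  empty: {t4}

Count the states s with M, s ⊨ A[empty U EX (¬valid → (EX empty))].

4

Sat(¬valid) = {t0, t1, t4, t5, t6}
Sat(EX empty) = {s : some successor in {t4}} = {t6}
Sat(¬valid → (EX empty)) = {t2, t3, t6}
Sat(EX (¬valid → (EX empty))) = {s : some successor in {t2, t3, t6}} = {t1, t2, t4, t5}
A[empty U EX (¬valid → (EX empty))]: least fixpoint, start Z0 = Sat(EX (¬valid → (EX empty))) = {t1, t2, t4, t5}, add states in Sat(empty) with every successor in Z. Already a fixed point.
Sat(A[empty U EX (¬valid → (EX empty))]) = {t1, t2, t4, t5}
|Sat(A[empty U EX (¬valid → (EX empty))])| = |{t1, t2, t4, t5}| = 4.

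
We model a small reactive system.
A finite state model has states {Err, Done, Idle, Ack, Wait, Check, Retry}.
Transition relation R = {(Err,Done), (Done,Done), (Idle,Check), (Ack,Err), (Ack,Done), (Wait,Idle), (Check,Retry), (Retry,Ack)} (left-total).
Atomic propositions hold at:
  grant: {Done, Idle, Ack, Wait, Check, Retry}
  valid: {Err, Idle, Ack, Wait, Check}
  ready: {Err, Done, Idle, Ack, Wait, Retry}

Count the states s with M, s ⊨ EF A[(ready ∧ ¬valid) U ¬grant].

6

Sat(¬valid) = {Done, Retry}
Sat(ready ∧ ¬valid) = {Done, Retry}
Sat(¬grant) = {Err}
A[(ready ∧ ¬valid) U ¬grant]: least fixpoint, start Z0 = Sat(¬grant) = {Err}, add states in Sat(ready ∧ ¬valid) with every successor in Z. Already a fixed point.
Sat(A[(ready ∧ ¬valid) U ¬grant]) = {Err}
EF A[(ready ∧ ¬valid) U ¬grant]: least fixpoint, start Z0 = {Err}, add states with some successor in Z. Z1 = {Err, Ack}; Z2 = {Err, Ack, Retry}; Z3 = {Err, Ack, Check, Retry}; Z4 = {Err, Idle, Ack, Check, Retry}; Z5 = {Err, Idle, Ack, Wait, Check, Retry}; fixed.
Sat(EF A[(ready ∧ ¬valid) U ¬grant]) = {Err, Idle, Ack, Wait, Check, Retry}
|Sat(EF A[(ready ∧ ¬valid) U ¬grant])| = |{Err, Idle, Ack, Wait, Check, Retry}| = 6.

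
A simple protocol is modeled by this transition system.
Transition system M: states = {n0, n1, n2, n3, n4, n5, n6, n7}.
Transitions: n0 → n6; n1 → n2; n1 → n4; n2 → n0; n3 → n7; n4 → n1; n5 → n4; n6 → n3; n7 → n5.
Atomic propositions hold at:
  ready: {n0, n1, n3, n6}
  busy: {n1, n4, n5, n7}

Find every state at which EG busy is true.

EG busy: greatest fixpoint, start Z0 = {n1, n4, n5, n7}, keep only states in Sat with some successor in Z. Already a fixed point.
Sat(EG busy) = {n1, n4, n5, n7}

{n1, n4, n5, n7}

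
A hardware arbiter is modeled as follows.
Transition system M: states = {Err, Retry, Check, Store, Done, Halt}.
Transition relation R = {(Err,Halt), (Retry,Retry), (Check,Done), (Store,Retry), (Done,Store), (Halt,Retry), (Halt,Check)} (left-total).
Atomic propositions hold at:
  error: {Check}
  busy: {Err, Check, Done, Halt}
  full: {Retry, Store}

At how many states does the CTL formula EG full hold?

2

EG full: greatest fixpoint, start Z0 = {Retry, Store}, keep only states in Sat with some successor in Z. Already a fixed point.
Sat(EG full) = {Retry, Store}
|Sat(EG full)| = |{Retry, Store}| = 2.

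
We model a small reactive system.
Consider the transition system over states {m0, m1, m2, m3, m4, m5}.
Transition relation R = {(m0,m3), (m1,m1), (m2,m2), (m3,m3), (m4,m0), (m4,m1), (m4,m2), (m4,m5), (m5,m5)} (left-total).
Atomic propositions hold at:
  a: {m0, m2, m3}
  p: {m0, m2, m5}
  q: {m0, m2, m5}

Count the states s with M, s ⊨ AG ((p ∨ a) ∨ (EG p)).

4

Sat(p ∨ a) = {m0, m2, m3, m5}
EG p: greatest fixpoint, start Z0 = {m0, m2, m5}, keep only states in Sat with some successor in Z. Z1 = {m2, m5}; fixed.
Sat(EG p) = {m2, m5}
Sat((p ∨ a) ∨ (EG p)) = {m0, m2, m3, m5}
AG ((p ∨ a) ∨ (EG p)): greatest fixpoint, start Z0 = {m0, m2, m3, m5}, keep only states in Sat with every successor in Z. Already a fixed point.
Sat(AG ((p ∨ a) ∨ (EG p))) = {m0, m2, m3, m5}
|Sat(AG ((p ∨ a) ∨ (EG p)))| = |{m0, m2, m3, m5}| = 4.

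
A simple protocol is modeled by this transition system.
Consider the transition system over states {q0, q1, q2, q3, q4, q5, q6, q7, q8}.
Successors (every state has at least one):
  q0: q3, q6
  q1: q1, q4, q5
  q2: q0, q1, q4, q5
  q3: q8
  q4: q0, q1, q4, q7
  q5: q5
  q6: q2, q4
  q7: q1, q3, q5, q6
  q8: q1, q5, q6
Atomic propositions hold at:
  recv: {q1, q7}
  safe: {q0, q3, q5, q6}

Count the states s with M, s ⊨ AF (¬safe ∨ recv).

Sat(¬safe) = {q1, q2, q4, q7, q8}
Sat(¬safe ∨ recv) = {q1, q2, q4, q7, q8}
AF (¬safe ∨ recv): least fixpoint, start Z0 = {q1, q2, q4, q7, q8}, add states with every successor in Z. Z1 = {q1, q2, q3, q4, q6, q7, q8}; Z2 = {q0, q1, q2, q3, q4, q6, q7, q8}; fixed.
Sat(AF (¬safe ∨ recv)) = {q0, q1, q2, q3, q4, q6, q7, q8}
|Sat(AF (¬safe ∨ recv))| = |{q0, q1, q2, q3, q4, q6, q7, q8}| = 8.

8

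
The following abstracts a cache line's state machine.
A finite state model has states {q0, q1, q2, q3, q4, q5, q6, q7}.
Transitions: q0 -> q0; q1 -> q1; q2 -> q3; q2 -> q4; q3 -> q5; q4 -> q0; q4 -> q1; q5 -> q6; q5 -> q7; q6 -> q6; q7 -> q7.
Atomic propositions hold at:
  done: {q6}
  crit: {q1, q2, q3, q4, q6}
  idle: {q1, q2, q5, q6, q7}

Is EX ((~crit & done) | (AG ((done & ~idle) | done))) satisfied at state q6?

Yes

Sat(~crit) = {q0, q5, q7}
Sat(~crit & done) = ∅
Sat(~idle) = {q0, q3, q4}
Sat(done & ~idle) = ∅
Sat((done & ~idle) | done) = {q6}
AG ((done & ~idle) | done): greatest fixpoint, start Z0 = {q6}, keep only states in Sat with every successor in Z. Already a fixed point.
Sat(AG ((done & ~idle) | done)) = {q6}
Sat((~crit & done) | (AG ((done & ~idle) | done))) = {q6}
Sat(EX ((~crit & done) | (AG ((done & ~idle) | done)))) = {s : some successor in {q6}} = {q5, q6}
q6 ∈ Sat(EX ((~crit & done) | (AG ((done & ~idle) | done)))) = {q5, q6}, so the formula holds at q6.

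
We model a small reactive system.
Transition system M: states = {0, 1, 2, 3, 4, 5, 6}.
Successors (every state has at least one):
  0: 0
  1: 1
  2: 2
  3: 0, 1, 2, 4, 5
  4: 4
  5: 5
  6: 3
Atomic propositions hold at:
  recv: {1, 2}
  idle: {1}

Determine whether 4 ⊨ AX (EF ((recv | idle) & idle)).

Sat(recv | idle) = {1, 2}
Sat((recv | idle) & idle) = {1}
EF ((recv | idle) & idle): least fixpoint, start Z0 = {1}, add states with some successor in Z. Z1 = {1, 3}; Z2 = {1, 3, 6}; fixed.
Sat(EF ((recv | idle) & idle)) = {1, 3, 6}
Sat(AX (EF ((recv | idle) & idle))) = {s : every successor in {1, 3, 6}} = {1, 6}
4 ∉ Sat(AX (EF ((recv | idle) & idle))) = {1, 6}, so the formula does not hold at 4.

No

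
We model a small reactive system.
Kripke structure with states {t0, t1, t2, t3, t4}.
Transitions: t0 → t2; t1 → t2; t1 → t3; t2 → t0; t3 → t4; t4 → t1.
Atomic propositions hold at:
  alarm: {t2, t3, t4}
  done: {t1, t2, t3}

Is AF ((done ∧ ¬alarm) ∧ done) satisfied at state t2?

No

Sat(¬alarm) = {t0, t1}
Sat(done ∧ ¬alarm) = {t1}
Sat((done ∧ ¬alarm) ∧ done) = {t1}
AF ((done ∧ ¬alarm) ∧ done): least fixpoint, start Z0 = {t1}, add states with every successor in Z. Z1 = {t1, t4}; Z2 = {t1, t3, t4}; fixed.
Sat(AF ((done ∧ ¬alarm) ∧ done)) = {t1, t3, t4}
t2 ∉ Sat(AF ((done ∧ ¬alarm) ∧ done)) = {t1, t3, t4}, so the formula does not hold at t2.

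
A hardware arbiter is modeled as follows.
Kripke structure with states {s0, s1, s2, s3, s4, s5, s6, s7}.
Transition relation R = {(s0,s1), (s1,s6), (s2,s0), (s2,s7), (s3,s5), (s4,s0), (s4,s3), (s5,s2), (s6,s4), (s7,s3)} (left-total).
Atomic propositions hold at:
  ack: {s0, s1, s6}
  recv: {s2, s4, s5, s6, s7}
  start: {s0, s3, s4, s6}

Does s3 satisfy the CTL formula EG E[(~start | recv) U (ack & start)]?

Sat(~start) = {s1, s2, s5, s7}
Sat(~start | recv) = {s1, s2, s4, s5, s6, s7}
Sat(ack & start) = {s0, s6}
E[(~start | recv) U (ack & start)]: least fixpoint, start Z0 = Sat((ack & start)) = {s0, s6}, add states in Sat(~start | recv) with some successor in Z. Z1 = {s0, s1, s2, s4, s6}; Z2 = {s0, s1, s2, s4, s5, s6}; fixed.
Sat(E[(~start | recv) U (ack & start)]) = {s0, s1, s2, s4, s5, s6}
EG E[(~start | recv) U (ack & start)]: greatest fixpoint, start Z0 = {s0, s1, s2, s4, s5, s6}, keep only states in Sat with some successor in Z. Already a fixed point.
Sat(EG E[(~start | recv) U (ack & start)]) = {s0, s1, s2, s4, s5, s6}
s3 ∉ Sat(EG E[(~start | recv) U (ack & start)]) = {s0, s1, s2, s4, s5, s6}, so the formula does not hold at s3.

No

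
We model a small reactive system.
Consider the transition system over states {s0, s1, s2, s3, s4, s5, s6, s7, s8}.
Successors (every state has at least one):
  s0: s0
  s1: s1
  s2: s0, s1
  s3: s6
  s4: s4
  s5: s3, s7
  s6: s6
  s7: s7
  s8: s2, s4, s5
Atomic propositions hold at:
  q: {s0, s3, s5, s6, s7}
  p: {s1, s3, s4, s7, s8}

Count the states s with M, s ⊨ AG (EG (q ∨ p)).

7

Sat(q ∨ p) = {s0, s1, s3, s4, s5, s6, s7, s8}
EG (q ∨ p): greatest fixpoint, start Z0 = {s0, s1, s3, s4, s5, s6, s7, s8}, keep only states in Sat with some successor in Z. Already a fixed point.
Sat(EG (q ∨ p)) = {s0, s1, s3, s4, s5, s6, s7, s8}
AG (EG (q ∨ p)): greatest fixpoint, start Z0 = {s0, s1, s3, s4, s5, s6, s7, s8}, keep only states in Sat with every successor in Z. Z1 = {s0, s1, s3, s4, s5, s6, s7}; fixed.
Sat(AG (EG (q ∨ p))) = {s0, s1, s3, s4, s5, s6, s7}
|Sat(AG (EG (q ∨ p)))| = |{s0, s1, s3, s4, s5, s6, s7}| = 7.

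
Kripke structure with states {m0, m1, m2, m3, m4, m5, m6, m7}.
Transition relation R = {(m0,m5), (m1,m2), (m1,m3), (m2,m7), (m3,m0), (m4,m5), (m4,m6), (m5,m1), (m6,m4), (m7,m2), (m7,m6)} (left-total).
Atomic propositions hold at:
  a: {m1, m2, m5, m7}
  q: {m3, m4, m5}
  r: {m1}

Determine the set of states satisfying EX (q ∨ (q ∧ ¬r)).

Sat(¬r) = {m0, m2, m3, m4, m5, m6, m7}
Sat(q ∧ ¬r) = {m3, m4, m5}
Sat(q ∨ (q ∧ ¬r)) = {m3, m4, m5}
Sat(EX (q ∨ (q ∧ ¬r))) = {s : some successor in {m3, m4, m5}} = {m0, m1, m4, m6}

{m0, m1, m4, m6}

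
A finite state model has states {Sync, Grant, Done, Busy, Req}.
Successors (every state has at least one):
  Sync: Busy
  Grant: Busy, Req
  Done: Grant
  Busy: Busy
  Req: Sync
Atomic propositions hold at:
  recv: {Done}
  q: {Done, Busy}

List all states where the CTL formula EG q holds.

EG q: greatest fixpoint, start Z0 = {Done, Busy}, keep only states in Sat with some successor in Z. Z1 = {Busy}; fixed.
Sat(EG q) = {Busy}

{Busy}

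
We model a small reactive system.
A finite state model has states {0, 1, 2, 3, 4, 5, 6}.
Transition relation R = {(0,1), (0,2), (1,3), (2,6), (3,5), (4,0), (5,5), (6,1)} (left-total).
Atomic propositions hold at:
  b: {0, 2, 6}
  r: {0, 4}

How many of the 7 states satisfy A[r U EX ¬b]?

6

Sat(¬b) = {1, 3, 4, 5}
Sat(EX ¬b) = {s : some successor in {1, 3, 4, 5}} = {0, 1, 3, 5, 6}
A[r U EX ¬b]: least fixpoint, start Z0 = Sat(EX ¬b) = {0, 1, 3, 5, 6}, add states in Sat(r) with every successor in Z. Z1 = {0, 1, 3, 4, 5, 6}; fixed.
Sat(A[r U EX ¬b]) = {0, 1, 3, 4, 5, 6}
|Sat(A[r U EX ¬b])| = |{0, 1, 3, 4, 5, 6}| = 6.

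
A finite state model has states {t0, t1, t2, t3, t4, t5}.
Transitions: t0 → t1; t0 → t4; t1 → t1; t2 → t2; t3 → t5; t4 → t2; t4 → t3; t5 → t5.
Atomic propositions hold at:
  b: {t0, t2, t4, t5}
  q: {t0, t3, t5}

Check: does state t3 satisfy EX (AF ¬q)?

Sat(¬q) = {t1, t2, t4}
AF ¬q: least fixpoint, start Z0 = {t1, t2, t4}, add states with every successor in Z. Z1 = {t0, t1, t2, t4}; fixed.
Sat(AF ¬q) = {t0, t1, t2, t4}
Sat(EX (AF ¬q)) = {s : some successor in {t0, t1, t2, t4}} = {t0, t1, t2, t4}
t3 ∉ Sat(EX (AF ¬q)) = {t0, t1, t2, t4}, so the formula does not hold at t3.

No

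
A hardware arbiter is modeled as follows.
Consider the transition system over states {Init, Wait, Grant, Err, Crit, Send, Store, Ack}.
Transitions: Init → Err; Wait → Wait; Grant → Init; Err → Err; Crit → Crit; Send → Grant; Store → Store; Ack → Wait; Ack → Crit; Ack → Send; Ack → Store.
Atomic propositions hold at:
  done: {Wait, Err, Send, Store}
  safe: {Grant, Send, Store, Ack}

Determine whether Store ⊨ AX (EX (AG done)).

Yes

AG done: greatest fixpoint, start Z0 = {Wait, Err, Send, Store}, keep only states in Sat with every successor in Z. Z1 = {Wait, Err, Store}; fixed.
Sat(AG done) = {Wait, Err, Store}
Sat(EX (AG done)) = {s : some successor in {Wait, Err, Store}} = {Init, Wait, Err, Store, Ack}
Sat(AX (EX (AG done))) = {s : every successor in {Init, Wait, Err, Store, Ack}} = {Init, Wait, Grant, Err, Store}
Store ∈ Sat(AX (EX (AG done))) = {Init, Wait, Grant, Err, Store}, so the formula holds at Store.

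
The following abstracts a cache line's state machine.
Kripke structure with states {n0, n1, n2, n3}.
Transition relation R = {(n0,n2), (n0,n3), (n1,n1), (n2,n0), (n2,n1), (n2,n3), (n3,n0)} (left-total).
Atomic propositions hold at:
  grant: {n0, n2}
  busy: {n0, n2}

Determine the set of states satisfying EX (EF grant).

{n0, n2, n3}

EF grant: least fixpoint, start Z0 = {n0, n2}, add states with some successor in Z. Z1 = {n0, n2, n3}; fixed.
Sat(EF grant) = {n0, n2, n3}
Sat(EX (EF grant)) = {s : some successor in {n0, n2, n3}} = {n0, n2, n3}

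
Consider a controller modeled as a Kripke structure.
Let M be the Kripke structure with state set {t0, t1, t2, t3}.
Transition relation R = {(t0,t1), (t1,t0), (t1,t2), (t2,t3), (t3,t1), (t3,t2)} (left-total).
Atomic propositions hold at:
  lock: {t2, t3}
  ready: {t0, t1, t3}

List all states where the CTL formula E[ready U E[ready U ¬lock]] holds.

Sat(¬lock) = {t0, t1}
E[ready U ¬lock]: least fixpoint, start Z0 = Sat(¬lock) = {t0, t1}, add states in Sat(ready) with some successor in Z. Z1 = {t0, t1, t3}; fixed.
Sat(E[ready U ¬lock]) = {t0, t1, t3}
E[ready U E[ready U ¬lock]]: least fixpoint, start Z0 = Sat(E[ready U ¬lock]) = {t0, t1, t3}, add states in Sat(ready) with some successor in Z. Already a fixed point.
Sat(E[ready U E[ready U ¬lock]]) = {t0, t1, t3}

{t0, t1, t3}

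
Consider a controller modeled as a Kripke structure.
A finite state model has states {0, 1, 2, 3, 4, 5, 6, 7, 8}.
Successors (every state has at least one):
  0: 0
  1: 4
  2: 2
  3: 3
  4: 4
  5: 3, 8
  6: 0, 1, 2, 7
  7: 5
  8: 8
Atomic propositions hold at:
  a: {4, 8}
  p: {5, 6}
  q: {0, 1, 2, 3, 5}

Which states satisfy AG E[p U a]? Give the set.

E[p U a]: least fixpoint, start Z0 = Sat(a) = {4, 8}, add states in Sat(p) with some successor in Z. Z1 = {4, 5, 8}; fixed.
Sat(E[p U a]) = {4, 5, 8}
AG E[p U a]: greatest fixpoint, start Z0 = {4, 5, 8}, keep only states in Sat with every successor in Z. Z1 = {4, 8}; fixed.
Sat(AG E[p U a]) = {4, 8}

{4, 8}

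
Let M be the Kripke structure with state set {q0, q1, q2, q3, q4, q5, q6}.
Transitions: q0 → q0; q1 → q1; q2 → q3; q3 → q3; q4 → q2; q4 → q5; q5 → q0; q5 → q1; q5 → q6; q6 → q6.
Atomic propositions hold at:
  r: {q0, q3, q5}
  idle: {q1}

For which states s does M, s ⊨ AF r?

AF r: least fixpoint, start Z0 = {q0, q3, q5}, add states with every successor in Z. Z1 = {q0, q2, q3, q5}; Z2 = {q0, q2, q3, q4, q5}; fixed.
Sat(AF r) = {q0, q2, q3, q4, q5}

{q0, q2, q3, q4, q5}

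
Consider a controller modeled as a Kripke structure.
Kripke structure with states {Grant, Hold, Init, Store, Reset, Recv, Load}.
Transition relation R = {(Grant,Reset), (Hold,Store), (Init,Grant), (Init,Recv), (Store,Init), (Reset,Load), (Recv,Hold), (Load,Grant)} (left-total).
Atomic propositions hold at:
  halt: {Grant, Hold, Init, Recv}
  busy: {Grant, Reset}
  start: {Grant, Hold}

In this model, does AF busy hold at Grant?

Yes

AF busy: least fixpoint, start Z0 = {Grant, Reset}, add states with every successor in Z. Z1 = {Grant, Reset, Load}; fixed.
Sat(AF busy) = {Grant, Reset, Load}
Grant ∈ Sat(AF busy) = {Grant, Reset, Load}, so the formula holds at Grant.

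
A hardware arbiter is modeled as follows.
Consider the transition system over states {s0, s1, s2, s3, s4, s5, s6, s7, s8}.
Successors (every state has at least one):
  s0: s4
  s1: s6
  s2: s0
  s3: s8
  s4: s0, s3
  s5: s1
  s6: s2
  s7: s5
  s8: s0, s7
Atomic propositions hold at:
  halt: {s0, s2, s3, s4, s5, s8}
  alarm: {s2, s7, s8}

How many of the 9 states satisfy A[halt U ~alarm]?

Sat(~alarm) = {s0, s1, s3, s4, s5, s6}
A[halt U ~alarm]: least fixpoint, start Z0 = Sat(~alarm) = {s0, s1, s3, s4, s5, s6}, add states in Sat(halt) with every successor in Z. Z1 = {s0, s1, s2, s3, s4, s5, s6}; fixed.
Sat(A[halt U ~alarm]) = {s0, s1, s2, s3, s4, s5, s6}
|Sat(A[halt U ~alarm])| = |{s0, s1, s2, s3, s4, s5, s6}| = 7.

7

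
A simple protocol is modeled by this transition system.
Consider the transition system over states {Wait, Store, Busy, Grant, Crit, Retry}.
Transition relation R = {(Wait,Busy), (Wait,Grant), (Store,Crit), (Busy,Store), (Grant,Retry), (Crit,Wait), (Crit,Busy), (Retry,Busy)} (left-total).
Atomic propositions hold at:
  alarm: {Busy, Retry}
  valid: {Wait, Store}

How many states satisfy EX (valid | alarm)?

Sat(valid | alarm) = {Wait, Store, Busy, Retry}
Sat(EX (valid | alarm)) = {s : some successor in {Wait, Store, Busy, Retry}} = {Wait, Busy, Grant, Crit, Retry}
|Sat(EX (valid | alarm))| = |{Wait, Busy, Grant, Crit, Retry}| = 5.

5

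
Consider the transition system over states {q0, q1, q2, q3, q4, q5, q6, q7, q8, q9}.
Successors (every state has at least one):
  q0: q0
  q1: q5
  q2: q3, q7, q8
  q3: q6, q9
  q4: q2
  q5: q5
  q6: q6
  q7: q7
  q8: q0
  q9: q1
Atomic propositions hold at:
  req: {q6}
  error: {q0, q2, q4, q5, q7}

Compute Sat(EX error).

Sat(EX error) = {s : some successor in {q0, q2, q4, q5, q7}} = {q0, q1, q2, q4, q5, q7, q8}

{q0, q1, q2, q4, q5, q7, q8}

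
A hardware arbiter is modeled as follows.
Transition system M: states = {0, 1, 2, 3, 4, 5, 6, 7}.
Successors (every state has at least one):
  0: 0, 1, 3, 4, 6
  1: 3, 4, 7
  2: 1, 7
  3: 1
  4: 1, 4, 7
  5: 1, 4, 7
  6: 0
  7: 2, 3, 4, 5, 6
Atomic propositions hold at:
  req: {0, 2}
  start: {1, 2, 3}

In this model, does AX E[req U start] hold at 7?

E[req U start]: least fixpoint, start Z0 = Sat(start) = {1, 2, 3}, add states in Sat(req) with some successor in Z. Z1 = {0, 1, 2, 3}; fixed.
Sat(E[req U start]) = {0, 1, 2, 3}
Sat(AX E[req U start]) = {s : every successor in {0, 1, 2, 3}} = {3, 6}
7 ∉ Sat(AX E[req U start]) = {3, 6}, so the formula does not hold at 7.

No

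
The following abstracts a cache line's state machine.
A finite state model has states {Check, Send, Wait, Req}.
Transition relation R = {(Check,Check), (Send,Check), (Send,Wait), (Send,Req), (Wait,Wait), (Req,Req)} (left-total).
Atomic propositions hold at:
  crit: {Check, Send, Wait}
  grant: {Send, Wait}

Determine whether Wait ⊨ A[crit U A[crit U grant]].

A[crit U grant]: least fixpoint, start Z0 = Sat(grant) = {Send, Wait}, add states in Sat(crit) with every successor in Z. Already a fixed point.
Sat(A[crit U grant]) = {Send, Wait}
A[crit U A[crit U grant]]: least fixpoint, start Z0 = Sat(A[crit U grant]) = {Send, Wait}, add states in Sat(crit) with every successor in Z. Already a fixed point.
Sat(A[crit U A[crit U grant]]) = {Send, Wait}
Wait ∈ Sat(A[crit U A[crit U grant]]) = {Send, Wait}, so the formula holds at Wait.

Yes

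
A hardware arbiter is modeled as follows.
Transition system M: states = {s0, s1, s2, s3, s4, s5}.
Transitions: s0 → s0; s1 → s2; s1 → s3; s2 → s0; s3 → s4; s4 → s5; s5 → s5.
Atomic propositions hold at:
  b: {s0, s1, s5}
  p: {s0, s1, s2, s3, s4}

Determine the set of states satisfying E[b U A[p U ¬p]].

{s1, s3, s4, s5}

Sat(¬p) = {s5}
A[p U ¬p]: least fixpoint, start Z0 = Sat(¬p) = {s5}, add states in Sat(p) with every successor in Z. Z1 = {s4, s5}; Z2 = {s3, s4, s5}; fixed.
Sat(A[p U ¬p]) = {s3, s4, s5}
E[b U A[p U ¬p]]: least fixpoint, start Z0 = Sat(A[p U ¬p]) = {s3, s4, s5}, add states in Sat(b) with some successor in Z. Z1 = {s1, s3, s4, s5}; fixed.
Sat(E[b U A[p U ¬p]]) = {s1, s3, s4, s5}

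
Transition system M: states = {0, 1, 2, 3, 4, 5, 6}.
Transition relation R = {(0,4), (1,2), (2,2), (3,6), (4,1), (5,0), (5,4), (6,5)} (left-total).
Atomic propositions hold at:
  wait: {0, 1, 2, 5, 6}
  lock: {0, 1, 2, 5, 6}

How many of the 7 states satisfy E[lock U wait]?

E[lock U wait]: least fixpoint, start Z0 = Sat(wait) = {0, 1, 2, 5, 6}, add states in Sat(lock) with some successor in Z. Already a fixed point.
Sat(E[lock U wait]) = {0, 1, 2, 5, 6}
|Sat(E[lock U wait])| = |{0, 1, 2, 5, 6}| = 5.

5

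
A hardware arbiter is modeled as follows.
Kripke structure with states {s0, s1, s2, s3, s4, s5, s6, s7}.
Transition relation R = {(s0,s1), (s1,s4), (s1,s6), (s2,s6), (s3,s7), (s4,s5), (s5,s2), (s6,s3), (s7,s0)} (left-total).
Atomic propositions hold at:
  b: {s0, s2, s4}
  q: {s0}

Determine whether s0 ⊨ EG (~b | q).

Sat(~b) = {s1, s3, s5, s6, s7}
Sat(~b | q) = {s0, s1, s3, s5, s6, s7}
EG (~b | q): greatest fixpoint, start Z0 = {s0, s1, s3, s5, s6, s7}, keep only states in Sat with some successor in Z. Z1 = {s0, s1, s3, s6, s7}; fixed.
Sat(EG (~b | q)) = {s0, s1, s3, s6, s7}
s0 ∈ Sat(EG (~b | q)) = {s0, s1, s3, s6, s7}, so the formula holds at s0.

Yes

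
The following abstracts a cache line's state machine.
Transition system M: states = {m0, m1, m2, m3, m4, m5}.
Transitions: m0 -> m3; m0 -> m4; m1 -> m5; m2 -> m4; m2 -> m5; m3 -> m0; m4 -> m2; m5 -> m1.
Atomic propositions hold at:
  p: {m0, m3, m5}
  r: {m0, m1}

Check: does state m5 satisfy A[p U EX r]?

Yes

Sat(EX r) = {s : some successor in {m0, m1}} = {m3, m5}
A[p U EX r]: least fixpoint, start Z0 = Sat(EX r) = {m3, m5}, add states in Sat(p) with every successor in Z. Already a fixed point.
Sat(A[p U EX r]) = {m3, m5}
m5 ∈ Sat(A[p U EX r]) = {m3, m5}, so the formula holds at m5.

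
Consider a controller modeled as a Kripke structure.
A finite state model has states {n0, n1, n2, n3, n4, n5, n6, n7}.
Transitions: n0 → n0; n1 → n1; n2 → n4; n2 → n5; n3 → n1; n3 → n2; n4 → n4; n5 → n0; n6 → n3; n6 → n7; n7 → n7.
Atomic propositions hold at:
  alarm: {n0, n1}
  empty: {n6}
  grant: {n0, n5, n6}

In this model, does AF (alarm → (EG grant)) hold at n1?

No

EG grant: greatest fixpoint, start Z0 = {n0, n5, n6}, keep only states in Sat with some successor in Z. Z1 = {n0, n5}; fixed.
Sat(EG grant) = {n0, n5}
Sat(alarm → (EG grant)) = {n0, n2, n3, n4, n5, n6, n7}
AF (alarm → (EG grant)): least fixpoint, start Z0 = {n0, n2, n3, n4, n5, n6, n7}, add states with every successor in Z. Already a fixed point.
Sat(AF (alarm → (EG grant))) = {n0, n2, n3, n4, n5, n6, n7}
n1 ∉ Sat(AF (alarm → (EG grant))) = {n0, n2, n3, n4, n5, n6, n7}, so the formula does not hold at n1.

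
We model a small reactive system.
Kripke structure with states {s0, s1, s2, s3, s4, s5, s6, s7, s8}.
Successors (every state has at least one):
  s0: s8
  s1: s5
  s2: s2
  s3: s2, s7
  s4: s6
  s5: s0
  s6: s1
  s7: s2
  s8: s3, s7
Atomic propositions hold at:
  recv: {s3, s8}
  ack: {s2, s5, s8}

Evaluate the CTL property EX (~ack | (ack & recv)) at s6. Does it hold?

Yes

Sat(~ack) = {s0, s1, s3, s4, s6, s7}
Sat(ack & recv) = {s8}
Sat(~ack | (ack & recv)) = {s0, s1, s3, s4, s6, s7, s8}
Sat(EX (~ack | (ack & recv))) = {s : some successor in {s0, s1, s3, s4, s6, s7, s8}} = {s0, s3, s4, s5, s6, s8}
s6 ∈ Sat(EX (~ack | (ack & recv))) = {s0, s3, s4, s5, s6, s8}, so the formula holds at s6.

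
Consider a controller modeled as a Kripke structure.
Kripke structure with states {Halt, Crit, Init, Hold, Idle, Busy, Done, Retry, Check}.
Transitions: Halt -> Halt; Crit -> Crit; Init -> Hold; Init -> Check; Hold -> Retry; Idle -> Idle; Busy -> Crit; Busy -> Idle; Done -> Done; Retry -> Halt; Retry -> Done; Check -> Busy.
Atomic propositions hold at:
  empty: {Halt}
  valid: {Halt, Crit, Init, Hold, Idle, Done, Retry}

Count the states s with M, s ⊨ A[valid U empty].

1

A[valid U empty]: least fixpoint, start Z0 = Sat(empty) = {Halt}, add states in Sat(valid) with every successor in Z. Already a fixed point.
Sat(A[valid U empty]) = {Halt}
|Sat(A[valid U empty])| = |{Halt}| = 1.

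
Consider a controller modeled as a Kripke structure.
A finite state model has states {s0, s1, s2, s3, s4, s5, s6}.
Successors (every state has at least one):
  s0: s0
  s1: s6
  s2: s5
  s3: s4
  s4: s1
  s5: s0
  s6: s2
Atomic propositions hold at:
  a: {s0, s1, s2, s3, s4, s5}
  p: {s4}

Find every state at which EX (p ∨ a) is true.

Sat(p ∨ a) = {s0, s1, s2, s3, s4, s5}
Sat(EX (p ∨ a)) = {s : some successor in {s0, s1, s2, s3, s4, s5}} = {s0, s2, s3, s4, s5, s6}

{s0, s2, s3, s4, s5, s6}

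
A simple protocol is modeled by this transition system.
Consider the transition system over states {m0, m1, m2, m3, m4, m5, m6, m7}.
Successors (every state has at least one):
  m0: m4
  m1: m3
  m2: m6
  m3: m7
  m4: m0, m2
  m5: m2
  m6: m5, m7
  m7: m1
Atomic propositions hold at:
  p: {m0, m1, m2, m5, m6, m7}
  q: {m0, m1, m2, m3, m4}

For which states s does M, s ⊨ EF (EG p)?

{m0, m2, m4, m5, m6}

EG p: greatest fixpoint, start Z0 = {m0, m1, m2, m5, m6, m7}, keep only states in Sat with some successor in Z. Z1 = {m2, m5, m6, m7}; Z2 = {m2, m5, m6}; fixed.
Sat(EG p) = {m2, m5, m6}
EF (EG p): least fixpoint, start Z0 = {m2, m5, m6}, add states with some successor in Z. Z1 = {m2, m4, m5, m6}; Z2 = {m0, m2, m4, m5, m6}; fixed.
Sat(EF (EG p)) = {m0, m2, m4, m5, m6}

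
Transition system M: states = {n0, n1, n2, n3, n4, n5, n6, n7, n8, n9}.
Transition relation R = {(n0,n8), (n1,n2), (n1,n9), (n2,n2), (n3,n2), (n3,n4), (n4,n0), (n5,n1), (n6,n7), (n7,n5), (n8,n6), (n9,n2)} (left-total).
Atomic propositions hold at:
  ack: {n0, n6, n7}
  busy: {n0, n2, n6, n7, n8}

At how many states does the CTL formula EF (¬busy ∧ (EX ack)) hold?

2

Sat(¬busy) = {n1, n3, n4, n5, n9}
Sat(EX ack) = {s : some successor in {n0, n6, n7}} = {n4, n6, n8}
Sat(¬busy ∧ (EX ack)) = {n4}
EF (¬busy ∧ (EX ack)): least fixpoint, start Z0 = {n4}, add states with some successor in Z. Z1 = {n3, n4}; fixed.
Sat(EF (¬busy ∧ (EX ack))) = {n3, n4}
|Sat(EF (¬busy ∧ (EX ack)))| = |{n3, n4}| = 2.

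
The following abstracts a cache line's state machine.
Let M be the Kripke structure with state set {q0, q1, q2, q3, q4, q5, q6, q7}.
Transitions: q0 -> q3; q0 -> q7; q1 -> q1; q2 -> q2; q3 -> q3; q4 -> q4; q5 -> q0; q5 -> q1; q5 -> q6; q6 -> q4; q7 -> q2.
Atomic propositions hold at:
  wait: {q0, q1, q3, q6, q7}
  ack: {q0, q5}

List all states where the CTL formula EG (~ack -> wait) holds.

{q0, q1, q3, q5}

Sat(~ack) = {q1, q2, q3, q4, q6, q7}
Sat(~ack -> wait) = {q0, q1, q3, q5, q6, q7}
EG (~ack -> wait): greatest fixpoint, start Z0 = {q0, q1, q3, q5, q6, q7}, keep only states in Sat with some successor in Z. Z1 = {q0, q1, q3, q5}; fixed.
Sat(EG (~ack -> wait)) = {q0, q1, q3, q5}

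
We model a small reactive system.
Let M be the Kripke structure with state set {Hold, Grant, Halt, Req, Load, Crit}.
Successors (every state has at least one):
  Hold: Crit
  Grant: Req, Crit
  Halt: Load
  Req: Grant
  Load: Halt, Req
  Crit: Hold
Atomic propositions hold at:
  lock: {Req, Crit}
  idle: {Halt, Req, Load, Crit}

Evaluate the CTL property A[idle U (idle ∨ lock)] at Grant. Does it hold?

Sat(idle ∨ lock) = {Halt, Req, Load, Crit}
A[idle U (idle ∨ lock)]: least fixpoint, start Z0 = Sat((idle ∨ lock)) = {Halt, Req, Load, Crit}, add states in Sat(idle) with every successor in Z. Already a fixed point.
Sat(A[idle U (idle ∨ lock)]) = {Halt, Req, Load, Crit}
Grant ∉ Sat(A[idle U (idle ∨ lock)]) = {Halt, Req, Load, Crit}, so the formula does not hold at Grant.

No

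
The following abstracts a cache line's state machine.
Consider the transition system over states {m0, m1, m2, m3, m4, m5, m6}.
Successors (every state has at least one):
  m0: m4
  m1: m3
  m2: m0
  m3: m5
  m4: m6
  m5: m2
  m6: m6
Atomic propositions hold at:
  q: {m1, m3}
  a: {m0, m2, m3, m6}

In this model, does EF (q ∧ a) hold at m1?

Yes

Sat(q ∧ a) = {m3}
EF (q ∧ a): least fixpoint, start Z0 = {m3}, add states with some successor in Z. Z1 = {m1, m3}; fixed.
Sat(EF (q ∧ a)) = {m1, m3}
m1 ∈ Sat(EF (q ∧ a)) = {m1, m3}, so the formula holds at m1.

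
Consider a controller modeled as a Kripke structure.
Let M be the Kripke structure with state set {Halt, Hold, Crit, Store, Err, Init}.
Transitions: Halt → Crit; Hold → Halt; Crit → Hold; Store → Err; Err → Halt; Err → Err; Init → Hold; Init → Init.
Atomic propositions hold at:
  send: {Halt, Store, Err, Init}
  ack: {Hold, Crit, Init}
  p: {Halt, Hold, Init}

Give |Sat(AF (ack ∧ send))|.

1

Sat(ack ∧ send) = {Init}
AF (ack ∧ send): least fixpoint, start Z0 = {Init}, add states with every successor in Z. Already a fixed point.
Sat(AF (ack ∧ send)) = {Init}
|Sat(AF (ack ∧ send))| = |{Init}| = 1.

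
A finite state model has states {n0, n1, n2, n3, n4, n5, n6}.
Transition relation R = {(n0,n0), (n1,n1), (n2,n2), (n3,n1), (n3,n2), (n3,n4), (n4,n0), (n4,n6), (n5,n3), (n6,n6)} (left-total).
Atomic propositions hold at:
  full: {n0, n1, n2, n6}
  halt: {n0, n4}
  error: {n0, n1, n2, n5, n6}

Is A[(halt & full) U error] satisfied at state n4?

No

Sat(halt & full) = {n0}
A[(halt & full) U error]: least fixpoint, start Z0 = Sat(error) = {n0, n1, n2, n5, n6}, add states in Sat(halt & full) with every successor in Z. Already a fixed point.
Sat(A[(halt & full) U error]) = {n0, n1, n2, n5, n6}
n4 ∉ Sat(A[(halt & full) U error]) = {n0, n1, n2, n5, n6}, so the formula does not hold at n4.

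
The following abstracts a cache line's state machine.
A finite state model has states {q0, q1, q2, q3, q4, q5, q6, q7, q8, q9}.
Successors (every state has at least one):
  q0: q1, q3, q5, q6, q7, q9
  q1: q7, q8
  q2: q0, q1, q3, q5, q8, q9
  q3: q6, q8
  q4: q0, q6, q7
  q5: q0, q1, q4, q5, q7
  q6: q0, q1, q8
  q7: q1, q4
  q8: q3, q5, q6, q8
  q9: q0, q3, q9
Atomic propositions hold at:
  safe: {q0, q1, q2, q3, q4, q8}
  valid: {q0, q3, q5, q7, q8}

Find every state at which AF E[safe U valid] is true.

{q0, q1, q2, q3, q4, q5, q6, q7, q8}

E[safe U valid]: least fixpoint, start Z0 = Sat(valid) = {q0, q3, q5, q7, q8}, add states in Sat(safe) with some successor in Z. Z1 = {q0, q1, q2, q3, q4, q5, q7, q8}; fixed.
Sat(E[safe U valid]) = {q0, q1, q2, q3, q4, q5, q7, q8}
AF E[safe U valid]: least fixpoint, start Z0 = {q0, q1, q2, q3, q4, q5, q7, q8}, add states with every successor in Z. Z1 = {q0, q1, q2, q3, q4, q5, q6, q7, q8}; fixed.
Sat(AF E[safe U valid]) = {q0, q1, q2, q3, q4, q5, q6, q7, q8}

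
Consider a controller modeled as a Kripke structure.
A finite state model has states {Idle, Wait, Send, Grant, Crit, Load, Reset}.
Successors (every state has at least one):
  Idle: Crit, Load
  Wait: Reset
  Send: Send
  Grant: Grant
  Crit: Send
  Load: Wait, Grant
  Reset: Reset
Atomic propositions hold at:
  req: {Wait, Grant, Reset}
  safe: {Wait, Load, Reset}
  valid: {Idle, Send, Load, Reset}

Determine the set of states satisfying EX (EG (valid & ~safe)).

{Send, Crit}

Sat(~safe) = {Idle, Send, Grant, Crit}
Sat(valid & ~safe) = {Idle, Send}
EG (valid & ~safe): greatest fixpoint, start Z0 = {Idle, Send}, keep only states in Sat with some successor in Z. Z1 = {Send}; fixed.
Sat(EG (valid & ~safe)) = {Send}
Sat(EX (EG (valid & ~safe))) = {s : some successor in {Send}} = {Send, Crit}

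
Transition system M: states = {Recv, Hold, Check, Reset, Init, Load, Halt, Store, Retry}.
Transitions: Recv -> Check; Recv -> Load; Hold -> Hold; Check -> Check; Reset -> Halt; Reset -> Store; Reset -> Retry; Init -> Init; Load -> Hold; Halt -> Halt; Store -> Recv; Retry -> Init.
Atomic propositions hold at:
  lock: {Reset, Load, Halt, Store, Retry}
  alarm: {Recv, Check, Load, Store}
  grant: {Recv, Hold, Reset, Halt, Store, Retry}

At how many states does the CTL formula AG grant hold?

AG grant: greatest fixpoint, start Z0 = {Recv, Hold, Reset, Halt, Store, Retry}, keep only states in Sat with every successor in Z. Z1 = {Hold, Reset, Halt, Store}; Z2 = {Hold, Halt}; fixed.
Sat(AG grant) = {Hold, Halt}
|Sat(AG grant)| = |{Hold, Halt}| = 2.

2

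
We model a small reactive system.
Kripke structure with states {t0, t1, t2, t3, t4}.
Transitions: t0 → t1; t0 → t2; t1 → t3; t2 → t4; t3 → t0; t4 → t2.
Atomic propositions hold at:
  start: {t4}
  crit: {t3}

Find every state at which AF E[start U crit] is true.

E[start U crit]: least fixpoint, start Z0 = Sat(crit) = {t3}, add states in Sat(start) with some successor in Z. Already a fixed point.
Sat(E[start U crit]) = {t3}
AF E[start U crit]: least fixpoint, start Z0 = {t3}, add states with every successor in Z. Z1 = {t1, t3}; fixed.
Sat(AF E[start U crit]) = {t1, t3}

{t1, t3}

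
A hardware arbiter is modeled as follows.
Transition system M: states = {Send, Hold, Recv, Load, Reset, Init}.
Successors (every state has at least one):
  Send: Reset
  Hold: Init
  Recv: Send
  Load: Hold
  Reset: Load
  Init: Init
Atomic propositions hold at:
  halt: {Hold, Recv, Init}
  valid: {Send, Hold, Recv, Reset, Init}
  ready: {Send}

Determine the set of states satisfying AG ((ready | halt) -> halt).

{Hold, Load, Reset, Init}

Sat(ready | halt) = {Send, Hold, Recv, Init}
Sat((ready | halt) -> halt) = {Hold, Recv, Load, Reset, Init}
AG ((ready | halt) -> halt): greatest fixpoint, start Z0 = {Hold, Recv, Load, Reset, Init}, keep only states in Sat with every successor in Z. Z1 = {Hold, Load, Reset, Init}; fixed.
Sat(AG ((ready | halt) -> halt)) = {Hold, Load, Reset, Init}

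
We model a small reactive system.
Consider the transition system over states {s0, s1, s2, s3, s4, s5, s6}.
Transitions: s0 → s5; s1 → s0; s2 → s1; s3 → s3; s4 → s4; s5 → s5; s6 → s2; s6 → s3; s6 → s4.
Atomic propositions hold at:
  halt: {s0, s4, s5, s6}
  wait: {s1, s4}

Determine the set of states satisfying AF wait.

{s1, s2, s4}

AF wait: least fixpoint, start Z0 = {s1, s4}, add states with every successor in Z. Z1 = {s1, s2, s4}; fixed.
Sat(AF wait) = {s1, s2, s4}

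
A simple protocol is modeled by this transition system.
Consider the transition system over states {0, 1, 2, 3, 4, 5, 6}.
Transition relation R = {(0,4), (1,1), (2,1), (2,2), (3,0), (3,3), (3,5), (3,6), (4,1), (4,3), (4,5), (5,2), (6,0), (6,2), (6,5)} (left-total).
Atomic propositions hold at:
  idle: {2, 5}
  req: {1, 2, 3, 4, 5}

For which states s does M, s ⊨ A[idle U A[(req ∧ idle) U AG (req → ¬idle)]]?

{1}

Sat(req ∧ idle) = {2, 5}
Sat(¬idle) = {0, 1, 3, 4, 6}
Sat(req → ¬idle) = {0, 1, 3, 4, 6}
AG (req → ¬idle): greatest fixpoint, start Z0 = {0, 1, 3, 4, 6}, keep only states in Sat with every successor in Z. Z1 = {0, 1}; Z2 = {1}; fixed.
Sat(AG (req → ¬idle)) = {1}
A[(req ∧ idle) U AG (req → ¬idle)]: least fixpoint, start Z0 = Sat(AG (req → ¬idle)) = {1}, add states in Sat(req ∧ idle) with every successor in Z. Already a fixed point.
Sat(A[(req ∧ idle) U AG (req → ¬idle)]) = {1}
A[idle U A[(req ∧ idle) U AG (req → ¬idle)]]: least fixpoint, start Z0 = Sat(A[(req ∧ idle) U AG (req → ¬idle)]) = {1}, add states in Sat(idle) with every successor in Z. Already a fixed point.
Sat(A[idle U A[(req ∧ idle) U AG (req → ¬idle)]]) = {1}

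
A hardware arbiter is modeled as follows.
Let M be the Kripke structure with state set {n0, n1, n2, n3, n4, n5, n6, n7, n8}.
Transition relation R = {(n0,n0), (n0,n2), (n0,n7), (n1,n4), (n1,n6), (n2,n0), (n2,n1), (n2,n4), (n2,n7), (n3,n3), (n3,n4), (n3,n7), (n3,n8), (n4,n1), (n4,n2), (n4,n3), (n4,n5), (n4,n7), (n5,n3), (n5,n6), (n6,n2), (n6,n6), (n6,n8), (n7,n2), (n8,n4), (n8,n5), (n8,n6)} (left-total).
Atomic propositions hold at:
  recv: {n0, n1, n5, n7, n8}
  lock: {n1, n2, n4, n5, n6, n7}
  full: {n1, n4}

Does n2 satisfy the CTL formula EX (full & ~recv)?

Yes

Sat(~recv) = {n2, n3, n4, n6}
Sat(full & ~recv) = {n4}
Sat(EX (full & ~recv)) = {s : some successor in {n4}} = {n1, n2, n3, n8}
n2 ∈ Sat(EX (full & ~recv)) = {n1, n2, n3, n8}, so the formula holds at n2.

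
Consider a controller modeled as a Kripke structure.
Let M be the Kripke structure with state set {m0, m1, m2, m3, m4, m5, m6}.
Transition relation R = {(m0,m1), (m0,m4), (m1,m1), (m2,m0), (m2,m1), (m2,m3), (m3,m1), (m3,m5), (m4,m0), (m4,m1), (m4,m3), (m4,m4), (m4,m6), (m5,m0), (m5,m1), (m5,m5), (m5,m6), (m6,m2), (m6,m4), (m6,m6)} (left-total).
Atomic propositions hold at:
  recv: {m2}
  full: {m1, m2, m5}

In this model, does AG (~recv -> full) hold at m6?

Sat(~recv) = {m0, m1, m3, m4, m5, m6}
Sat(~recv -> full) = {m1, m2, m5}
AG (~recv -> full): greatest fixpoint, start Z0 = {m1, m2, m5}, keep only states in Sat with every successor in Z. Z1 = {m1}; fixed.
Sat(AG (~recv -> full)) = {m1}
m6 ∉ Sat(AG (~recv -> full)) = {m1}, so the formula does not hold at m6.

No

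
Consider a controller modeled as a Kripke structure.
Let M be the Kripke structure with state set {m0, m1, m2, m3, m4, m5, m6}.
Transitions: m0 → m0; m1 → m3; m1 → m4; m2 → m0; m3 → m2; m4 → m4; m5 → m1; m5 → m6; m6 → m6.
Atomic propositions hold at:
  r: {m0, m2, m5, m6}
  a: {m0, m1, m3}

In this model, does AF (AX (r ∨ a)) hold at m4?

Sat(r ∨ a) = {m0, m1, m2, m3, m5, m6}
Sat(AX (r ∨ a)) = {s : every successor in {m0, m1, m2, m3, m5, m6}} = {m0, m2, m3, m5, m6}
AF (AX (r ∨ a)): least fixpoint, start Z0 = {m0, m2, m3, m5, m6}, add states with every successor in Z. Already a fixed point.
Sat(AF (AX (r ∨ a))) = {m0, m2, m3, m5, m6}
m4 ∉ Sat(AF (AX (r ∨ a))) = {m0, m2, m3, m5, m6}, so the formula does not hold at m4.

No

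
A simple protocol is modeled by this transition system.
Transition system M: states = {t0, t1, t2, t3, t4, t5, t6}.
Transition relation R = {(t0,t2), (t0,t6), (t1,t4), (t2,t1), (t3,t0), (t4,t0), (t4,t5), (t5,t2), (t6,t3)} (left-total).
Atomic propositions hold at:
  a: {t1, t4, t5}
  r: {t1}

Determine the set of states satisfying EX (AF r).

{t0, t2, t4, t5}

AF r: least fixpoint, start Z0 = {t1}, add states with every successor in Z. Z1 = {t1, t2}; Z2 = {t1, t2, t5}; fixed.
Sat(AF r) = {t1, t2, t5}
Sat(EX (AF r)) = {s : some successor in {t1, t2, t5}} = {t0, t2, t4, t5}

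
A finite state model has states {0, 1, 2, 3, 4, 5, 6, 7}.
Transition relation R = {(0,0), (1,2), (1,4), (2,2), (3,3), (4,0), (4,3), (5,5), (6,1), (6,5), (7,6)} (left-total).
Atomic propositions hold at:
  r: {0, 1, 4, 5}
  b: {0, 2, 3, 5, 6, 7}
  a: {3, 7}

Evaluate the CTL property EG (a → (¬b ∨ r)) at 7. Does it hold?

Sat(¬b) = {1, 4}
Sat(¬b ∨ r) = {0, 1, 4, 5}
Sat(a → (¬b ∨ r)) = {0, 1, 2, 4, 5, 6}
EG (a → (¬b ∨ r)): greatest fixpoint, start Z0 = {0, 1, 2, 4, 5, 6}, keep only states in Sat with some successor in Z. Already a fixed point.
Sat(EG (a → (¬b ∨ r))) = {0, 1, 2, 4, 5, 6}
7 ∉ Sat(EG (a → (¬b ∨ r))) = {0, 1, 2, 4, 5, 6}, so the formula does not hold at 7.

No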